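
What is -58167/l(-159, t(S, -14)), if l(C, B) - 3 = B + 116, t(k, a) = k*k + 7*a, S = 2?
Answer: -58167/25 ≈ -2326.7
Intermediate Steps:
t(k, a) = k² + 7*a
l(C, B) = 119 + B (l(C, B) = 3 + (B + 116) = 3 + (116 + B) = 119 + B)
-58167/l(-159, t(S, -14)) = -58167/(119 + (2² + 7*(-14))) = -58167/(119 + (4 - 98)) = -58167/(119 - 94) = -58167/25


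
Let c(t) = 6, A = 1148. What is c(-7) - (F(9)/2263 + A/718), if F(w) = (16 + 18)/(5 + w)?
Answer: 25022677/5686919 ≈ 4.4000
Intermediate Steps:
F(w) = 34/(5 + w)
c(-7) - (F(9)/2263 + A/718) = 6 - ((34/(5 + 9))/2263 + 1148/718) = 6 - ((34/14)*(1/2263) + 1148*(1/718)) = 6 - ((34*(1/14))*(1/2263) + 574/359) = 6 - ((17/7)*(1/2263) + 574/359) = 6 - (17/15841 + 574/359) = 6 - 1*9098837/5686919 = 6 - 9098837/5686919 = 25022677/5686919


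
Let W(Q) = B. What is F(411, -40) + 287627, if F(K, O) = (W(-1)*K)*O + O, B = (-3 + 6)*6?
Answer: -8333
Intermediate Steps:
B = 18 (B = 3*6 = 18)
W(Q) = 18
F(K, O) = O + 18*K*O (F(K, O) = (18*K)*O + O = 18*K*O + O = O + 18*K*O)
F(411, -40) + 287627 = -40*(1 + 18*411) + 287627 = -40*(1 + 7398) + 287627 = -40*7399 + 287627 = -295960 + 287627 = -8333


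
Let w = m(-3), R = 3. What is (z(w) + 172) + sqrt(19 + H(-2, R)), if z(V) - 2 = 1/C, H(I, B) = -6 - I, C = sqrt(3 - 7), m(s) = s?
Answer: 174 + sqrt(15) - I/2 ≈ 177.87 - 0.5*I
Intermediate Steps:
C = 2*I (C = sqrt(-4) = 2*I ≈ 2.0*I)
w = -3
z(V) = 2 - I/2 (z(V) = 2 + 1/(2*I) = 2 - I/2)
(z(w) + 172) + sqrt(19 + H(-2, R)) = ((2 - I/2) + 172) + sqrt(19 + (-6 - 1*(-2))) = (174 - I/2) + sqrt(19 + (-6 + 2)) = (174 - I/2) + sqrt(19 - 4) = (174 - I/2) + sqrt(15) = 174 + sqrt(15) - I/2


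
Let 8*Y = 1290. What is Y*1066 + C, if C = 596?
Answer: 344977/2 ≈ 1.7249e+5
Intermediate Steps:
Y = 645/4 (Y = (1/8)*1290 = 645/4 ≈ 161.25)
Y*1066 + C = (645/4)*1066 + 596 = 343785/2 + 596 = 344977/2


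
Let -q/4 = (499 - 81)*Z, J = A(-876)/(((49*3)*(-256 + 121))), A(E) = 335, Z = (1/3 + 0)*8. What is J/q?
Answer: 67/17696448 ≈ 3.7861e-6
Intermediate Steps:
Z = 8/3 (Z = (⅓ + 0)*8 = (⅓)*8 = 8/3 ≈ 2.6667)
J = -67/3969 (J = 335/(((49*3)*(-256 + 121))) = 335/((147*(-135))) = 335/(-19845) = 335*(-1/19845) = -67/3969 ≈ -0.016881)
q = -13376/3 (q = -4*(499 - 81)*8/3 = -1672*8/3 = -4*3344/3 = -13376/3 ≈ -4458.7)
J/q = -67/(3969*(-13376/3)) = -67/3969*(-3/13376) = 67/17696448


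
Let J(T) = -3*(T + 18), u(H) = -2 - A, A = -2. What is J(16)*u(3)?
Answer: 0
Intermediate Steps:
u(H) = 0 (u(H) = -2 - 1*(-2) = -2 + 2 = 0)
J(T) = -54 - 3*T (J(T) = -3*(18 + T) = -54 - 3*T)
J(16)*u(3) = (-54 - 3*16)*0 = (-54 - 48)*0 = -102*0 = 0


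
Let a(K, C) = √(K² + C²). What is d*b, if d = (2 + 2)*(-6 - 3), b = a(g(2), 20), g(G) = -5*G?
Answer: -360*√5 ≈ -804.98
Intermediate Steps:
a(K, C) = √(C² + K²)
b = 10*√5 (b = √(20² + (-5*2)²) = √(400 + (-10)²) = √(400 + 100) = √500 = 10*√5 ≈ 22.361)
d = -36 (d = 4*(-9) = -36)
d*b = -360*√5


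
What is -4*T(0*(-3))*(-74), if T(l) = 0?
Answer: 0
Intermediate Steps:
-4*T(0*(-3))*(-74) = -4*0*(-74) = 0*(-74) = 0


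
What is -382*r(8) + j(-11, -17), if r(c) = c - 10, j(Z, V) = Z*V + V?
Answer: 934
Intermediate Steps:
j(Z, V) = V + V*Z (j(Z, V) = V*Z + V = V + V*Z)
r(c) = -10 + c
-382*r(8) + j(-11, -17) = -382*(-10 + 8) - 17*(1 - 11) = -382*(-2) - 17*(-10) = 764 + 170 = 934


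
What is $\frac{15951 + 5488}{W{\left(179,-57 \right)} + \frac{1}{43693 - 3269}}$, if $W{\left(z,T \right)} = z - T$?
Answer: $\frac{866650136}{9540065} \approx 90.843$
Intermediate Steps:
$\frac{15951 + 5488}{W{\left(179,-57 \right)} + \frac{1}{43693 - 3269}} = \frac{15951 + 5488}{\left(179 - -57\right) + \frac{1}{43693 - 3269}} = \frac{21439}{\left(179 + 57\right) + \frac{1}{40424}} = \frac{21439}{236 + \frac{1}{40424}} = \frac{21439}{\frac{9540065}{40424}} = 21439 \cdot \frac{40424}{9540065} = \frac{866650136}{9540065}$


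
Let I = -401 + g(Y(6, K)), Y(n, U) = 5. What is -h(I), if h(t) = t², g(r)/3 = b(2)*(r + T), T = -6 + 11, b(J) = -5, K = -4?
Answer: -303601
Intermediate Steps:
T = 5
g(r) = -75 - 15*r (g(r) = 3*(-5*(r + 5)) = 3*(-5*(5 + r)) = 3*(-25 - 5*r) = -75 - 15*r)
I = -551 (I = -401 + (-75 - 15*5) = -401 + (-75 - 75) = -401 - 150 = -551)
-h(I) = -1*(-551)² = -1*303601 = -303601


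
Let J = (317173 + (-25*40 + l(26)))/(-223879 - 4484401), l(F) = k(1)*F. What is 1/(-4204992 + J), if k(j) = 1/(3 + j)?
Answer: -9416560/39596560099879 ≈ -2.3781e-7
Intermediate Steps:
l(F) = F/4 (l(F) = F/(3 + 1) = F/4)
J = -632359/9416560 (J = (317173 + (-25*40 + (¼)*26))/(-223879 - 4484401) = (317173 + (-1000 + 13/2))/(-4708280) = (317173 - 1987/2)*(-1/4708280) = (632359/2)*(-1/4708280) = -632359/9416560 ≈ -0.067154)
1/(-4204992 + J) = 1/(-4204992 - 632359/9416560) = 1/(-39596560099879/9416560) = -9416560/39596560099879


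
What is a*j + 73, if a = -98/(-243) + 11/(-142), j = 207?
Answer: 538471/3834 ≈ 140.45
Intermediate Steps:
a = 11243/34506 (a = -98*(-1/243) + 11*(-1/142) = 98/243 - 11/142 = 11243/34506 ≈ 0.32583)
a*j + 73 = (11243/34506)*207 + 73 = 258589/3834 + 73 = 538471/3834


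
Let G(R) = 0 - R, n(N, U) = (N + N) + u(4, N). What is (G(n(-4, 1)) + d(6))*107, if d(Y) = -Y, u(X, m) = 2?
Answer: 0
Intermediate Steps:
n(N, U) = 2 + 2*N (n(N, U) = (N + N) + 2 = 2*N + 2 = 2 + 2*N)
G(R) = -R
(G(n(-4, 1)) + d(6))*107 = (-(2 + 2*(-4)) - 1*6)*107 = (-(2 - 8) - 6)*107 = (-1*(-6) - 6)*107 = (6 - 6)*107 = 0*107 = 0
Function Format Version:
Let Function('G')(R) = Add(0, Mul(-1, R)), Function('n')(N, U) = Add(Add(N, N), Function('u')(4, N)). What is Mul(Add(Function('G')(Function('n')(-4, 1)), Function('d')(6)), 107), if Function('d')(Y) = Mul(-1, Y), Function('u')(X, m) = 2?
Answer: 0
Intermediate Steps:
Function('n')(N, U) = Add(2, Mul(2, N)) (Function('n')(N, U) = Add(Add(N, N), 2) = Add(Mul(2, N), 2) = Add(2, Mul(2, N)))
Function('G')(R) = Mul(-1, R)
Mul(Add(Function('G')(Function('n')(-4, 1)), Function('d')(6)), 107) = Mul(Add(Mul(-1, Add(2, Mul(2, -4))), Mul(-1, 6)), 107) = Mul(Add(Mul(-1, Add(2, -8)), -6), 107) = Mul(Add(Mul(-1, -6), -6), 107) = Mul(Add(6, -6), 107) = Mul(0, 107) = 0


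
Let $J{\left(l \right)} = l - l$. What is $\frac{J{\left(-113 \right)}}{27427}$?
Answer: $0$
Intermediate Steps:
$J{\left(l \right)} = 0$
$\frac{J{\left(-113 \right)}}{27427} = \frac{0}{27427} = 0 \cdot \frac{1}{27427} = 0$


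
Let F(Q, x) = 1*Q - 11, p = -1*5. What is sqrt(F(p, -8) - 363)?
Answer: I*sqrt(379) ≈ 19.468*I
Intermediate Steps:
p = -5
F(Q, x) = -11 + Q (F(Q, x) = Q - 11 = -11 + Q)
sqrt(F(p, -8) - 363) = sqrt((-11 - 5) - 363) = sqrt(-16 - 363) = sqrt(-379) = I*sqrt(379)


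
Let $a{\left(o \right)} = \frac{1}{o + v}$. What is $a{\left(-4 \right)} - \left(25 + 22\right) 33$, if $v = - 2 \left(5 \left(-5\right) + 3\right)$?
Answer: $- \frac{62039}{40} \approx -1551.0$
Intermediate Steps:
$v = 44$ ($v = - 2 \left(-25 + 3\right) = \left(-2\right) \left(-22\right) = 44$)
$a{\left(o \right)} = \frac{1}{44 + o}$ ($a{\left(o \right)} = \frac{1}{o + 44} = \frac{1}{44 + o}$)
$a{\left(-4 \right)} - \left(25 + 22\right) 33 = \frac{1}{44 - 4} - \left(25 + 22\right) 33 = \frac{1}{40} - 47 \cdot 33 = \frac{1}{40} - 1551 = - \frac{62039}{40}$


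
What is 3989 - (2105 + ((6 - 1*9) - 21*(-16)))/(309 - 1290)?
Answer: 3915647/981 ≈ 3991.5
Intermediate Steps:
3989 - (2105 + ((6 - 1*9) - 21*(-16)))/(309 - 1290) = 3989 - (2105 + ((6 - 9) + 336))/(-981) = 3989 - (2105 + (-3 + 336))*(-1)/981 = 3989 - (2105 + 333)*(-1)/981 = 3989 - 2438*(-1)/981 = 3989 - 1*(-2438/981) = 3989 + 2438/981 = 3915647/981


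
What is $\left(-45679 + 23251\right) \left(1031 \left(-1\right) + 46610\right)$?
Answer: $-1022245812$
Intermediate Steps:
$\left(-45679 + 23251\right) \left(1031 \left(-1\right) + 46610\right) = - 22428 \left(-1031 + 46610\right) = \left(-22428\right) 45579 = -1022245812$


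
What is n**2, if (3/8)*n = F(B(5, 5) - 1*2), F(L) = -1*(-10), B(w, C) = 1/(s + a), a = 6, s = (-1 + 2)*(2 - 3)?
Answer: 6400/9 ≈ 711.11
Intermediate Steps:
s = -1 (s = 1*(-1) = -1)
B(w, C) = 1/5 (B(w, C) = 1/(-1 + 6) = 1/5)
F(L) = 10
n = 80/3 (n = (8/3)*10 = 80/3 ≈ 26.667)
n**2 = (80/3)**2 = 6400/9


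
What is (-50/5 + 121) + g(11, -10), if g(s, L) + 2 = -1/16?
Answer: 1743/16 ≈ 108.94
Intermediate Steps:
g(s, L) = -33/16 (g(s, L) = -2 - 1/16 = -33/16)
(-50/5 + 121) + g(11, -10) = (-50/5 + 121) - 33/16 = (-50*⅕ + 121) - 33/16 = (-10 + 121) - 33/16 = 111 - 33/16 = 1743/16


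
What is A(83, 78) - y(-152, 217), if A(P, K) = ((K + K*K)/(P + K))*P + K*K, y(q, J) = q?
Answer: 1515442/161 ≈ 9412.7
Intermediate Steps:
A(P, K) = K² + P*(K + K²)/(K + P) (A(P, K) = ((K + K²)/(K + P))*P + K² = P*(K + K²)/(K + P) + K² = K² + P*(K + K²)/(K + P))
A(83, 78) - y(-152, 217) = 78*(83 + 78² + 2*78*83)/(78 + 83) - 1*(-152) = 78*(83 + 6084 + 12948)/161 + 152 = 78*(1/161)*19115 + 152 = 1490970/161 + 152 = 1515442/161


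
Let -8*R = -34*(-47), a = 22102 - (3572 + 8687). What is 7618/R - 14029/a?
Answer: -18302651/462621 ≈ -39.563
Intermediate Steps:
a = 9843 (a = 22102 - 1*12259 = 22102 - 12259 = 9843)
R = -799/4 (R = -(-17)*(-47)/4 = -⅛*1598 = -799/4 ≈ -199.75)
7618/R - 14029/a = 7618/(-799/4) - 14029/9843 = 7618*(-4/799) - 14029*1/9843 = -30472/799 - 14029/9843 = -18302651/462621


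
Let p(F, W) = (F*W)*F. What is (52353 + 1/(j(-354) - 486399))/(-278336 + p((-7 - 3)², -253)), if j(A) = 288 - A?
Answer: -6357709055/341042217588 ≈ -0.018642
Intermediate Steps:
p(F, W) = W*F²
(52353 + 1/(j(-354) - 486399))/(-278336 + p((-7 - 3)², -253)) = (52353 + 1/((288 - 1*(-354)) - 486399))/(-278336 - 253*(-7 - 3)⁴) = (52353 + 1/((288 + 354) - 486399))/(-278336 - 253*((-10)²)²) = (52353 + 1/(642 - 486399))/(-278336 - 253*100²) = (52353 + 1/(-485757))/(-278336 - 253*10000) = (52353 - 1/485757)/(-278336 - 2530000) = (25430836220/485757)/(-2808336) = (25430836220/485757)*(-1/2808336) = -6357709055/341042217588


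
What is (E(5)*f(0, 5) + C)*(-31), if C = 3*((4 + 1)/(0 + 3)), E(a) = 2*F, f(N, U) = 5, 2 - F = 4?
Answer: 465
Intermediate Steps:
F = -2 (F = 2 - 1*4 = 2 - 4 = -2)
E(a) = -4 (E(a) = 2*(-2) = -4)
C = 5 (C = 3*(5/3) = 5)
(E(5)*f(0, 5) + C)*(-31) = (-4*5 + 5)*(-31) = (-20 + 5)*(-31) = -15*(-31) = 465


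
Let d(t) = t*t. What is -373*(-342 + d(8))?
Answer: 103694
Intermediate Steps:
d(t) = t²
-373*(-342 + d(8)) = -373*(-342 + 8²) = -373*(-342 + 64) = -373*(-278) = 103694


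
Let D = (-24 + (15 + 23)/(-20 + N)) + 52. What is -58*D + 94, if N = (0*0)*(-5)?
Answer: -7099/5 ≈ -1419.8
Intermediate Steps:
N = 0 (N = 0*(-5) = 0)
D = 261/10 (D = (-24 + (15 + 23)/(-20 + 0)) + 52 = (-24 + 38/(-20)) + 52 = (-24 + 38*(-1/20)) + 52 = (-24 - 19/10) + 52 = -259/10 + 52 = 261/10 ≈ 26.100)
-58*D + 94 = -58*261/10 + 94 = -7569/5 + 94 = -7099/5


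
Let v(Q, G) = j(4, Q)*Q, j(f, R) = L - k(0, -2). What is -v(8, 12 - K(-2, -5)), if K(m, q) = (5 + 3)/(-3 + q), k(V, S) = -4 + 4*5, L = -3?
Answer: 152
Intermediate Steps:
k(V, S) = 16 (k(V, S) = -4 + 20 = 16)
j(f, R) = -19 (j(f, R) = -3 - 1*16 = -3 - 16 = -19)
K(m, q) = 8/(-3 + q)
v(Q, G) = -19*Q
-v(8, 12 - K(-2, -5)) = -(-19)*8 = -1*(-152) = 152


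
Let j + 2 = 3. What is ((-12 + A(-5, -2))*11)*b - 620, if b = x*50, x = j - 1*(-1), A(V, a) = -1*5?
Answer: -19320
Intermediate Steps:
j = 1 (j = -2 + 3 = 1)
A(V, a) = -5
x = 2 (x = 1 - 1*(-1) = 1 + 1 = 2)
b = 100 (b = 2*50 = 100)
((-12 + A(-5, -2))*11)*b - 620 = ((-12 - 5)*11)*100 - 620 = -17*11*100 - 620 = -187*100 - 620 = -18700 - 620 = -19320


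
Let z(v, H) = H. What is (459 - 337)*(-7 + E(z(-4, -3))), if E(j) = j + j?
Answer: -1586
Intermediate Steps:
E(j) = 2*j
(459 - 337)*(-7 + E(z(-4, -3))) = (459 - 337)*(-7 + 2*(-3)) = 122*(-7 - 6) = 122*(-13) = -1586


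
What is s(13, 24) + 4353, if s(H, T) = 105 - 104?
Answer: 4354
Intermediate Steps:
s(H, T) = 1
s(13, 24) + 4353 = 1 + 4353 = 4354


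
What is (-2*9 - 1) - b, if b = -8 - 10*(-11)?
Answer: -121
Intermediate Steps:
b = 102 (b = -8 + 110 = 102)
(-2*9 - 1) - b = (-2*9 - 1) - 1*102 = (-18 - 1) - 102 = -19 - 102 = -121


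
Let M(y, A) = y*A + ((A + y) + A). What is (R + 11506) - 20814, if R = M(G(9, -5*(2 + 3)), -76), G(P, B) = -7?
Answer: -8935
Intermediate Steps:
M(y, A) = y + 2*A + A*y (M(y, A) = A*y + (y + 2*A) = y + 2*A + A*y)
R = 373 (R = -7 + 2*(-76) - 76*(-7) = -7 - 152 + 532 = 373)
(R + 11506) - 20814 = (373 + 11506) - 20814 = 11879 - 20814 = -8935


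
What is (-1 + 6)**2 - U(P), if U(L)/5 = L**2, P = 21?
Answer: -2180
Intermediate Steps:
U(L) = 5*L**2
(-1 + 6)**2 - U(P) = (-1 + 6)**2 - 5*21**2 = 5**2 - 5*441 = 25 - 1*2205 = 25 - 2205 = -2180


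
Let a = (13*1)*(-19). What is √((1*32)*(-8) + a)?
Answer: I*√503 ≈ 22.428*I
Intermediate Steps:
a = -247 (a = 13*(-19) = -247)
√((1*32)*(-8) + a) = √((1*32)*(-8) - 247) = √(32*(-8) - 247) = √(-256 - 247) = √(-503) = I*√503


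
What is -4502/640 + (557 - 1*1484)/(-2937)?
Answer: -2104849/313280 ≈ -6.7188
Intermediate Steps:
-4502/640 + (557 - 1*1484)/(-2937) = -4502*1/640 + (557 - 1484)*(-1/2937) = -2251/320 - 927*(-1/2937) = -2251/320 + 309/979 = -2104849/313280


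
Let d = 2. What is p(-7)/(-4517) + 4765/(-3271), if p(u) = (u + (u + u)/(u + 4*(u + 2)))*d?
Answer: -579989785/398927889 ≈ -1.4539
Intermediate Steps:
p(u) = 2*u + 4*u/(8 + 5*u) (p(u) = (u + (u + u)/(u + 4*(u + 2)))*2 = (u + (2*u)/(u + 4*(2 + u)))*2 = (u + (2*u)/(u + (8 + 4*u)))*2 = (u + (2*u)/(8 + 5*u))*2 = (u + 2*u/(8 + 5*u))*2 = 2*u + 4*u/(8 + 5*u))
p(-7)/(-4517) + 4765/(-3271) = (10*(-7)*(2 - 7)/(8 + 5*(-7)))/(-4517) + 4765/(-3271) = (10*(-7)*(-5)/(8 - 35))*(-1/4517) + 4765*(-1/3271) = (10*(-7)*(-5)/(-27))*(-1/4517) - 4765/3271 = (10*(-7)*(-1/27)*(-5))*(-1/4517) - 4765/3271 = -350/27*(-1/4517) - 4765/3271 = 350/121959 - 4765/3271 = -579989785/398927889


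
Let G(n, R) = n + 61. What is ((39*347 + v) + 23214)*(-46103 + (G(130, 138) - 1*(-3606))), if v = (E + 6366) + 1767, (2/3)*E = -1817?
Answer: -1783388277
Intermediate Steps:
E = -5451/2 (E = (3/2)*(-1817) = -5451/2 ≈ -2725.5)
v = 10815/2 (v = (-5451/2 + 6366) + 1767 = 7281/2 + 1767 = 10815/2 ≈ 5407.5)
G(n, R) = 61 + n
((39*347 + v) + 23214)*(-46103 + (G(130, 138) - 1*(-3606))) = ((39*347 + 10815/2) + 23214)*(-46103 + ((61 + 130) - 1*(-3606))) = ((13533 + 10815/2) + 23214)*(-46103 + (191 + 3606)) = (37881/2 + 23214)*(-46103 + 3797) = (84309/2)*(-42306) = -1783388277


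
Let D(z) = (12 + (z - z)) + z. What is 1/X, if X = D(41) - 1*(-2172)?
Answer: 1/2225 ≈ 0.00044944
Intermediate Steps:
D(z) = 12 + z (D(z) = (12 + 0) + z = 12 + z)
X = 2225 (X = (12 + 41) - 1*(-2172) = 53 + 2172 = 2225)
1/X = 1/2225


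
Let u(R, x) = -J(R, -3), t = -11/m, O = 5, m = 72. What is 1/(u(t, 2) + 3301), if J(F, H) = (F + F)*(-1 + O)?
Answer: 9/29720 ≈ 0.00030283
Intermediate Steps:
t = -11/72 ≈ -0.15278
J(F, H) = 8*F (J(F, H) = (F + F)*(-1 + 5) = (2*F)*4 = 8*F)
u(R, x) = -8*R
1/(u(t, 2) + 3301) = 1/(-8*(-11/72) + 3301) = 1/(11/9 + 3301) = 1/(29720/9) = 9/29720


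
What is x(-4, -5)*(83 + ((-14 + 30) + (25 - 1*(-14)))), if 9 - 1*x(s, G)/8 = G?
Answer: 15456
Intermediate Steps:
x(s, G) = 72 - 8*G
x(-4, -5)*(83 + ((-14 + 30) + (25 - 1*(-14)))) = (72 - 8*(-5))*(83 + ((-14 + 30) + (25 - 1*(-14)))) = (72 + 40)*(83 + (16 + (25 + 14))) = 112*(83 + (16 + 39)) = 112*(83 + 55) = 112*138 = 15456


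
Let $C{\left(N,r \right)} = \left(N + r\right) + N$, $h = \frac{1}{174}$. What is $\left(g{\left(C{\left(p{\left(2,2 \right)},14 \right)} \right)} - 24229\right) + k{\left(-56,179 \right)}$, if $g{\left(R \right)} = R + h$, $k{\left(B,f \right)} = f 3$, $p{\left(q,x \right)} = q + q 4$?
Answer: $- \frac{4116491}{174} \approx -23658.0$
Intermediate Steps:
$p{\left(q,x \right)} = 5 q$ ($p{\left(q,x \right)} = q + 4 q = 5 q$)
$h = \frac{1}{174} \approx 0.0057471$
$k{\left(B,f \right)} = 3 f$
$C{\left(N,r \right)} = r + 2 N$
$g{\left(R \right)} = \frac{1}{174} + R$ ($g{\left(R \right)} = R + \frac{1}{174} = \frac{1}{174} + R$)
$\left(g{\left(C{\left(p{\left(2,2 \right)},14 \right)} \right)} - 24229\right) + k{\left(-56,179 \right)} = \left(\left(\frac{1}{174} + \left(14 + 2 \cdot 5 \cdot 2\right)\right) - 24229\right) + 3 \cdot 179 = \left(\left(\frac{1}{174} + \left(14 + 2 \cdot 10\right)\right) - 24229\right) + 537 = \left(\left(\frac{1}{174} + \left(14 + 20\right)\right) - 24229\right) + 537 = \left(\left(\frac{1}{174} + 34\right) - 24229\right) + 537 = \left(\frac{5917}{174} - 24229\right) + 537 = - \frac{4209929}{174} + 537 = - \frac{4116491}{174}$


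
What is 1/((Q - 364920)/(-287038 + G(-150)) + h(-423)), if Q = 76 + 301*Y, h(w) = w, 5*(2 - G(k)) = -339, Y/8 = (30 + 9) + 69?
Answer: -1434841/606413843 ≈ -0.0023661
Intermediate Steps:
Y = 864 (Y = 8*((30 + 9) + 69) = 8*(39 + 69) = 8*108 = 864)
G(k) = 349/5 (G(k) = 2 - ⅕*(-339) = 2 + 339/5 = 349/5)
Q = 260140 (Q = 76 + 301*864 = 76 + 260064 = 260140)
1/((Q - 364920)/(-287038 + G(-150)) + h(-423)) = 1/((260140 - 364920)/(-287038 + 349/5) - 423) = 1/(-104780/(-1434841/5) - 423) = 1/(-104780*(-5/1434841) - 423) = 1/(523900/1434841 - 423) = 1/(-606413843/1434841) = -1434841/606413843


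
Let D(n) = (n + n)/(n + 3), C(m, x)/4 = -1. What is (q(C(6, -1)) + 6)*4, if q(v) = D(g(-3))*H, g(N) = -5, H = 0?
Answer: 24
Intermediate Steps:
C(m, x) = -4 (C(m, x) = 4*(-1) = -4)
D(n) = 2*n/(3 + n) (D(n) = (2*n)/(3 + n) = 2*n/(3 + n))
q(v) = 0 (q(v) = (2*(-5)/(3 - 5))*0 = (2*(-5)/(-2))*0 = (2*(-5)*(-½))*0 = 5*0 = 0)
(q(C(6, -1)) + 6)*4 = (0 + 6)*4 = 6*4 = 24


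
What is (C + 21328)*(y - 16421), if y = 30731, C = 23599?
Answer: 642905370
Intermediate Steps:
(C + 21328)*(y - 16421) = (23599 + 21328)*(30731 - 16421) = 44927*14310 = 642905370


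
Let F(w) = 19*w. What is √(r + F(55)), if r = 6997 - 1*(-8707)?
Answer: 3*√1861 ≈ 129.42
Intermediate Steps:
r = 15704 (r = 6997 + 8707 = 15704)
√(r + F(55)) = √(15704 + 19*55) = √(15704 + 1045) = √16749 = 3*√1861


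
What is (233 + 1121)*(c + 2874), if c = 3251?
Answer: 8293250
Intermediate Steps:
(233 + 1121)*(c + 2874) = (233 + 1121)*(3251 + 2874) = 1354*6125 = 8293250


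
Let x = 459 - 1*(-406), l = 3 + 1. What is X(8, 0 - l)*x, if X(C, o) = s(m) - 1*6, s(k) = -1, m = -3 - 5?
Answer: -6055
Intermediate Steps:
m = -8
l = 4
X(C, o) = -7 (X(C, o) = -1 - 1*6 = -1 - 6 = -7)
x = 865 (x = 459 + 406 = 865)
X(8, 0 - l)*x = -7*865 = -6055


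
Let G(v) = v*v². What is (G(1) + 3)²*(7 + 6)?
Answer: 208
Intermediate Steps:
G(v) = v³
(G(1) + 3)²*(7 + 6) = (1³ + 3)²*(7 + 6) = (1 + 3)²*13 = 4²*13 = 16*13 = 208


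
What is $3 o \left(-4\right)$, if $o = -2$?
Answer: $24$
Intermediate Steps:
$3 o \left(-4\right) = 3 \left(-2\right) \left(-4\right) = \left(-6\right) \left(-4\right) = 24$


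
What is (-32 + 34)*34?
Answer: 68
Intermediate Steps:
(-32 + 34)*34 = 2*34 = 68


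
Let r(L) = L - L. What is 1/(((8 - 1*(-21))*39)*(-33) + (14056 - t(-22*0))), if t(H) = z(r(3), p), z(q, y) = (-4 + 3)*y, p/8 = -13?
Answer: -1/23371 ≈ -4.2788e-5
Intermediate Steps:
p = -104 (p = 8*(-13) = -104)
r(L) = 0
z(q, y) = -y
t(H) = 104 (t(H) = -1*(-104) = 104)
1/(((8 - 1*(-21))*39)*(-33) + (14056 - t(-22*0))) = 1/(((8 - 1*(-21))*39)*(-33) + (14056 - 1*104)) = 1/(((8 + 21)*39)*(-33) + (14056 - 104)) = 1/((29*39)*(-33) + 13952) = 1/(1131*(-33) + 13952) = 1/(-37323 + 13952) = 1/(-23371) = -1/23371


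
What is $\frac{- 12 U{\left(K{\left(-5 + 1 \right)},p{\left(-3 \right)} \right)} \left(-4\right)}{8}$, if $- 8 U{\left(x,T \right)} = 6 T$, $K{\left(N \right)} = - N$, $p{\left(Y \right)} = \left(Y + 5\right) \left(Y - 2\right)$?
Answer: $45$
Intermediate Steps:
$p{\left(Y \right)} = \left(-2 + Y\right) \left(5 + Y\right)$ ($p{\left(Y \right)} = \left(5 + Y\right) \left(-2 + Y\right) = \left(-2 + Y\right) \left(5 + Y\right)$)
$U{\left(x,T \right)} = - \frac{3 T}{4}$ ($U{\left(x,T \right)} = - \frac{6 T}{8} = - \frac{3 T}{4}$)
$\frac{- 12 U{\left(K{\left(-5 + 1 \right)},p{\left(-3 \right)} \right)} \left(-4\right)}{8} = \frac{- 12 \left(- \frac{3 \left(-10 + \left(-3\right)^{2} + 3 \left(-3\right)\right)}{4}\right) \left(-4\right)}{8} = \frac{- 12 \left(- \frac{3 \left(-10 + 9 - 9\right)}{4}\right) \left(-4\right)}{8} = \frac{- 12 \left(\left(- \frac{3}{4}\right) \left(-10\right)\right) \left(-4\right)}{8} = \frac{\left(-12\right) \frac{15}{2} \left(-4\right)}{8} = \frac{\left(-90\right) \left(-4\right)}{8} = \frac{1}{8} \cdot 360 = 45$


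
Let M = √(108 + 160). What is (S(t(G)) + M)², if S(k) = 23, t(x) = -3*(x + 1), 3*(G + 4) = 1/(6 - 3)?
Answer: 797 + 92*√67 ≈ 1550.1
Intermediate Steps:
G = -35/9 (G = -4 + 1/(3*(6 - 3)) = -4 + (⅓)/3 = -4 + (⅓)*(⅓) = -4 + ⅑ = -35/9 ≈ -3.8889)
t(x) = -3 - 3*x (t(x) = -3*(1 + x) = -3 - 3*x)
M = 2*√67 (M = √268 = 2*√67 ≈ 16.371)
(S(t(G)) + M)² = (23 + 2*√67)²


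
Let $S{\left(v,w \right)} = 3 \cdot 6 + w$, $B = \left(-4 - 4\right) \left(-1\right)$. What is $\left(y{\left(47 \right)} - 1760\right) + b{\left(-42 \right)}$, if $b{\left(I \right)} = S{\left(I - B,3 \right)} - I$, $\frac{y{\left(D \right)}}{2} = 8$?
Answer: $-1681$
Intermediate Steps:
$y{\left(D \right)} = 16$ ($y{\left(D \right)} = 2 \cdot 8 = 16$)
$B = 8$ ($B = \left(-8\right) \left(-1\right) = 8$)
$S{\left(v,w \right)} = 18 + w$
$b{\left(I \right)} = 21 - I$ ($b{\left(I \right)} = \left(18 + 3\right) - I = 21 - I$)
$\left(y{\left(47 \right)} - 1760\right) + b{\left(-42 \right)} = \left(16 - 1760\right) + \left(21 - -42\right) = -1744 + \left(21 + 42\right) = -1744 + 63 = -1681$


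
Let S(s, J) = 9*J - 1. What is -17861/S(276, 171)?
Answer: -17861/1538 ≈ -11.613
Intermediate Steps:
S(s, J) = -1 + 9*J
-17861/S(276, 171) = -17861/(-1 + 9*171) = -17861/(-1 + 1539) = -17861/1538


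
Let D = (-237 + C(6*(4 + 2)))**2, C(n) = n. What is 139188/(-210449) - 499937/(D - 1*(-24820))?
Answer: -114289222261/13725694229 ≈ -8.3267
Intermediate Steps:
D = 40401 (D = (-237 + 6*(4 + 2))**2 = (-237 + 6*6)**2 = (-237 + 36)**2 = (-201)**2 = 40401)
139188/(-210449) - 499937/(D - 1*(-24820)) = 139188/(-210449) - 499937/(40401 - 1*(-24820)) = 139188*(-1/210449) - 499937/(40401 + 24820) = -139188/210449 - 499937/65221 = -114289222261/13725694229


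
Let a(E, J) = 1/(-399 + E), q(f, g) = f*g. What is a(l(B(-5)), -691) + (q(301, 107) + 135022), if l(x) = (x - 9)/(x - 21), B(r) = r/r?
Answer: 333287392/1993 ≈ 1.6723e+5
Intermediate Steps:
B(r) = 1
l(x) = (-9 + x)/(-21 + x)
a(l(B(-5)), -691) + (q(301, 107) + 135022) = 1/(-399 + (-9 + 1)/(-21 + 1)) + (301*107 + 135022) = 1/(-399 - 8/(-20)) + (32207 + 135022) = 1/(-399 - 1/20*(-8)) + 167229 = 1/(-399 + 2/5) + 167229 = 1/(-1993/5) + 167229 = -5/1993 + 167229 = 333287392/1993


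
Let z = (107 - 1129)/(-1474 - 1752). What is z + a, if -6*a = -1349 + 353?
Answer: 268269/1613 ≈ 166.32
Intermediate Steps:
z = 511/1613 (z = -1022/(-3226) = -1022*(-1/3226) = 511/1613 ≈ 0.31680)
a = 166 (a = -(-1349 + 353)/6 = -1/6*(-996) = 166)
z + a = 511/1613 + 166 = 268269/1613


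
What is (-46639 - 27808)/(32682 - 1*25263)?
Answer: -74447/7419 ≈ -10.035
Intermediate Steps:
(-46639 - 27808)/(32682 - 1*25263) = -74447/(32682 - 25263) = -74447/7419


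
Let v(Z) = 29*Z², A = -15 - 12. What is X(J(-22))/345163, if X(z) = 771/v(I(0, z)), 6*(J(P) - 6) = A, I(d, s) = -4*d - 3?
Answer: 257/30029181 ≈ 8.5583e-6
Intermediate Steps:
I(d, s) = -3 - 4*d
A = -27
J(P) = 3/2 (J(P) = 6 + (⅙)*(-27) = 6 - 9/2 = 3/2)
X(z) = 257/87 (X(z) = 771/((29*(-3 - 4*0)²)) = 771/((29*(-3 + 0)²)) = 771/((29*(-3)²)) = 771/((29*9)) = 771/261 = 771*(1/261) = 257/87)
X(J(-22))/345163 = (257/87)/345163 = (257/87)*(1/345163) = 257/30029181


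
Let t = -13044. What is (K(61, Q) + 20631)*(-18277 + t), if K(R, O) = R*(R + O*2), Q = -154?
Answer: -174270044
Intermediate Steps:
K(R, O) = R*(R + 2*O)
(K(61, Q) + 20631)*(-18277 + t) = (61*(61 + 2*(-154)) + 20631)*(-18277 - 13044) = (61*(61 - 308) + 20631)*(-31321) = (61*(-247) + 20631)*(-31321) = (-15067 + 20631)*(-31321) = 5564*(-31321) = -174270044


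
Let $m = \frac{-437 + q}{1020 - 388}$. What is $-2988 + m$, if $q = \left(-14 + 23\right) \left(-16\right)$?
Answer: $- \frac{1888997}{632} \approx -2988.9$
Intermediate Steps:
$q = -144$ ($q = 9 \left(-16\right) = -144$)
$m = - \frac{581}{632}$ ($m = \frac{-437 - 144}{1020 - 388} = - \frac{581}{632} \approx -0.9193$)
$-2988 + m = -2988 - \frac{581}{632} = - \frac{1888997}{632}$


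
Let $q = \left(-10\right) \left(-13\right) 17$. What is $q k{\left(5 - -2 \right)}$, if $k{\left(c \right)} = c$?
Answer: $15470$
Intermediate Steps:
$q = 2210$ ($q = 130 \cdot 17 = 2210$)
$q k{\left(5 - -2 \right)} = 2210 \left(5 - -2\right) = 2210 \left(5 + 2\right) = 2210 \cdot 7 = 15470$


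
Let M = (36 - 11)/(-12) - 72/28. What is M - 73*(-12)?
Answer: 73193/84 ≈ 871.35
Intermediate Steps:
M = -391/84 (M = 25*(-1/12) - 72*1/28 = -25/12 - 18/7 = -391/84 ≈ -4.6548)
M - 73*(-12) = -391/84 - 73*(-12) = -391/84 + 876 = 73193/84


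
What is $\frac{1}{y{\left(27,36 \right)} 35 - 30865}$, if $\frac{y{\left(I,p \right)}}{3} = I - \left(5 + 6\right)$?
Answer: $- \frac{1}{29185} \approx -3.4264 \cdot 10^{-5}$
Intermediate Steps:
$y{\left(I,p \right)} = -33 + 3 I$ ($y{\left(I,p \right)} = 3 \left(I - \left(5 + 6\right)\right) = 3 \left(I - 11\right) = 3 \left(-11 + I\right) = -33 + 3 I$)
$\frac{1}{y{\left(27,36 \right)} 35 - 30865} = \frac{1}{\left(-33 + 3 \cdot 27\right) 35 - 30865} = \frac{1}{\left(-33 + 81\right) 35 - 30865} = \frac{1}{48 \cdot 35 - 30865} = \frac{1}{1680 - 30865} = \frac{1}{-29185} = - \frac{1}{29185}$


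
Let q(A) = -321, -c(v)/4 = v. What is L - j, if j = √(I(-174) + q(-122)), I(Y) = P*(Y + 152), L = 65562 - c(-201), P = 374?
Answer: 64758 - I*√8549 ≈ 64758.0 - 92.461*I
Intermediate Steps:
c(v) = -4*v
L = 64758 (L = 65562 - (-4)*(-201) = 65562 - 1*804 = 65562 - 804 = 64758)
I(Y) = 56848 + 374*Y (I(Y) = 374*(Y + 152) = 374*(152 + Y) = 56848 + 374*Y)
j = I*√8549 (j = √((56848 + 374*(-174)) - 321) = √((56848 - 65076) - 321) = √(-8228 - 321) = √(-8549) = I*√8549 ≈ 92.461*I)
L - j = 64758 - I*√8549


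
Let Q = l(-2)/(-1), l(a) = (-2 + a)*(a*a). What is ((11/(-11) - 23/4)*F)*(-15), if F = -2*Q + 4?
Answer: -2835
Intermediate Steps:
l(a) = a²*(-2 + a) (l(a) = (-2 + a)*a² = a²*(-2 + a))
Q = 16 (Q = ((-2)²*(-2 - 2))/(-1) = (4*(-4))*(-1) = -16*(-1) = 16)
F = -28 (F = -2*16 + 4 = -32 + 4 = -28)
((11/(-11) - 23/4)*F)*(-15) = ((11/(-11) - 23/4)*(-28))*(-15) = ((11*(-1/11) - 23*¼)*(-28))*(-15) = ((-1 - 23/4)*(-28))*(-15) = -27/4*(-28)*(-15) = 189*(-15) = -2835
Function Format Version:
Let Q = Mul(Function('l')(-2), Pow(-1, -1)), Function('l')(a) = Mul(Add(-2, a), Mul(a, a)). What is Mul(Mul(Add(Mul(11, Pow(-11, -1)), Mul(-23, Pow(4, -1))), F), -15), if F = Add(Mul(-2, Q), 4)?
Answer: -2835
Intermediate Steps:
Function('l')(a) = Mul(Pow(a, 2), Add(-2, a)) (Function('l')(a) = Mul(Add(-2, a), Pow(a, 2)) = Mul(Pow(a, 2), Add(-2, a)))
Q = 16 (Q = Mul(Mul(Pow(-2, 2), Add(-2, -2)), Pow(-1, -1)) = Mul(Mul(4, -4), -1) = Mul(-16, -1) = 16)
F = -28 (F = Add(Mul(-2, 16), 4) = Add(-32, 4) = -28)
Mul(Mul(Add(Mul(11, Pow(-11, -1)), Mul(-23, Pow(4, -1))), F), -15) = Mul(Mul(Add(Mul(11, Pow(-11, -1)), Mul(-23, Pow(4, -1))), -28), -15) = Mul(Mul(Add(Mul(11, Rational(-1, 11)), Mul(-23, Rational(1, 4))), -28), -15) = Mul(Mul(Add(-1, Rational(-23, 4)), -28), -15) = Mul(Mul(Rational(-27, 4), -28), -15) = Mul(189, -15) = -2835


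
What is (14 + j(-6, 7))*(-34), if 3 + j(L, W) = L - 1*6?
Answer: 34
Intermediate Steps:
j(L, W) = -9 + L (j(L, W) = -3 + (L - 1*6) = -3 + (L - 6) = -3 + (-6 + L) = -9 + L)
(14 + j(-6, 7))*(-34) = (14 + (-9 - 6))*(-34) = (14 - 15)*(-34) = -1*(-34) = 34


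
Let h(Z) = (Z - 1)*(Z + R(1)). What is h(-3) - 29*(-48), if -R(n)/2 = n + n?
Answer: 1420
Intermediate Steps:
R(n) = -4*n (R(n) = -2*(n + n) = -4*n)
h(Z) = (-1 + Z)*(-4 + Z) (h(Z) = (Z - 1)*(Z - 4*1) = (-1 + Z)*(Z - 4) = (-1 + Z)*(-4 + Z))
h(-3) - 29*(-48) = (4 + (-3)² - 5*(-3)) - 29*(-48) = (4 + 9 + 15) + 1392 = 28 + 1392 = 1420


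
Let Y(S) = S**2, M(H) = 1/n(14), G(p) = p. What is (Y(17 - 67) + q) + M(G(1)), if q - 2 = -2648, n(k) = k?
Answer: -2043/14 ≈ -145.93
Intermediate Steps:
M(H) = 1/14
q = -2646 (q = 2 - 2648 = -2646)
(Y(17 - 67) + q) + M(G(1)) = ((17 - 67)**2 - 2646) + 1/14 = ((-50)**2 - 2646) + 1/14 = (2500 - 2646) + 1/14 = -146 + 1/14 = -2043/14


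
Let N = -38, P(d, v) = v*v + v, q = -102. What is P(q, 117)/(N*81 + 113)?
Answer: -13806/2965 ≈ -4.6563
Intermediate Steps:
P(d, v) = v + v² (P(d, v) = v² + v = v + v²)
P(q, 117)/(N*81 + 113) = (117*(1 + 117))/(-38*81 + 113) = (117*118)/(-3078 + 113) = 13806/(-2965) = 13806*(-1/2965) = -13806/2965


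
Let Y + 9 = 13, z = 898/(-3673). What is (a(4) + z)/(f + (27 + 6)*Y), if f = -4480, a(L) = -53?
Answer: 195567/15970204 ≈ 0.012246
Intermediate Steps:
z = -898/3673 (z = 898*(-1/3673) = -898/3673 ≈ -0.24449)
Y = 4 (Y = -9 + 13 = 4)
(a(4) + z)/(f + (27 + 6)*Y) = (-53 - 898/3673)/(-4480 + (27 + 6)*4) = -195567/(3673*(-4480 + 33*4)) = -195567/(3673*(-4480 + 132)) = -195567/3673/(-4348) = -195567/3673*(-1/4348) = 195567/15970204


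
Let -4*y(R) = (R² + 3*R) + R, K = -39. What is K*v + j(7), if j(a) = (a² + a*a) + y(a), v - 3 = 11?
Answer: -1869/4 ≈ -467.25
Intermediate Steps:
v = 14 (v = 3 + 11 = 14)
y(R) = -R - R²/4 (y(R) = -((R² + 3*R) + R)/4 = -(R² + 4*R)/4 = -R - R²/4)
j(a) = 2*a² - a*(4 + a)/4 (j(a) = (a² + a*a) - a*(4 + a)/4 = (a² + a²) - a*(4 + a)/4 = 2*a² - a*(4 + a)/4)
K*v + j(7) = -39*14 + (¼)*7*(-4 + 7*7) = -546 + (¼)*7*(-4 + 49) = -546 + (¼)*7*45 = -546 + 315/4 = -1869/4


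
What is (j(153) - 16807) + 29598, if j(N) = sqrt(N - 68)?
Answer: 12791 + sqrt(85) ≈ 12800.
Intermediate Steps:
j(N) = sqrt(-68 + N)
(j(153) - 16807) + 29598 = (sqrt(-68 + 153) - 16807) + 29598 = (sqrt(85) - 16807) + 29598 = (-16807 + sqrt(85)) + 29598 = 12791 + sqrt(85)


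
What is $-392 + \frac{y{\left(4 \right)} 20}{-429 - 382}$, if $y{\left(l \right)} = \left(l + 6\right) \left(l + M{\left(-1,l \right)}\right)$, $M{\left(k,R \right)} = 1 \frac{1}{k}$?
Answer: $- \frac{318512}{811} \approx -392.74$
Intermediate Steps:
$M{\left(k,R \right)} = \frac{1}{k}$
$y{\left(l \right)} = \left(-1 + l\right) \left(6 + l\right)$ ($y{\left(l \right)} = \left(l + 6\right) \left(l + \frac{1}{-1}\right) = \left(6 + l\right) \left(l - 1\right) = \left(6 + l\right) \left(-1 + l\right) = \left(-1 + l\right) \left(6 + l\right)$)
$-392 + \frac{y{\left(4 \right)} 20}{-429 - 382} = -392 + \frac{\left(-6 + 4^{2} + 5 \cdot 4\right) 20}{-429 - 382} = -392 + \frac{\left(-6 + 16 + 20\right) 20}{-811} = -392 - \frac{30 \cdot 20}{811} = -392 - \frac{600}{811} = - \frac{318512}{811}$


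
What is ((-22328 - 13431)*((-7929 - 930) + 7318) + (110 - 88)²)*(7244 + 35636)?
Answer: 2362906816640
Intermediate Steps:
((-22328 - 13431)*((-7929 - 930) + 7318) + (110 - 88)²)*(7244 + 35636) = (-35759*(-8859 + 7318) + 22²)*42880 = (-35759*(-1541) + 484)*42880 = (55104619 + 484)*42880 = 55105103*42880 = 2362906816640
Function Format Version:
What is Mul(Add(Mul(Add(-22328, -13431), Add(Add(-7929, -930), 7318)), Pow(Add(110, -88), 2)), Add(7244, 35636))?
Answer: 2362906816640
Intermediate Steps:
Mul(Add(Mul(Add(-22328, -13431), Add(Add(-7929, -930), 7318)), Pow(Add(110, -88), 2)), Add(7244, 35636)) = Mul(Add(Mul(-35759, Add(-8859, 7318)), Pow(22, 2)), 42880) = Mul(Add(Mul(-35759, -1541), 484), 42880) = Mul(Add(55104619, 484), 42880) = Mul(55105103, 42880) = 2362906816640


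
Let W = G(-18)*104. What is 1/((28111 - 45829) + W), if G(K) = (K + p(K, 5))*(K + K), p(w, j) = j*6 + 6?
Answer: -1/85110 ≈ -1.1750e-5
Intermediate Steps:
p(w, j) = 6 + 6*j (p(w, j) = 6*j + 6 = 6 + 6*j)
G(K) = 2*K*(36 + K) (G(K) = (K + (6 + 6*5))*(K + K) = (K + (6 + 30))*(2*K) = (K + 36)*(2*K) = (36 + K)*(2*K) = 2*K*(36 + K))
W = -67392 (W = (2*(-18)*(36 - 18))*104 = (2*(-18)*18)*104 = -648*104 = -67392)
1/((28111 - 45829) + W) = 1/((28111 - 45829) - 67392) = 1/(-17718 - 67392) = 1/(-85110) = -1/85110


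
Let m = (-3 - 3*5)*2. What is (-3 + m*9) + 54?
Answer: -273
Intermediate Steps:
m = -36 (m = (-3 - 15)*2 = -18*2 = -36)
(-3 + m*9) + 54 = (-3 - 36*9) + 54 = (-3 - 324) + 54 = -327 + 54 = -273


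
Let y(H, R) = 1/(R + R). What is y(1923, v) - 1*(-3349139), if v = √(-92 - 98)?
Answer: 3349139 - I*√190/380 ≈ 3.3491e+6 - 0.036274*I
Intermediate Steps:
v = I*√190 (v = √(-190) = I*√190 ≈ 13.784*I)
y(H, R) = 1/(2*R)
y(1923, v) - 1*(-3349139) = 1/(2*((I*√190))) - 1*(-3349139) = (-I*√190/190)/2 + 3349139 = -I*√190/380 + 3349139 = 3349139 - I*√190/380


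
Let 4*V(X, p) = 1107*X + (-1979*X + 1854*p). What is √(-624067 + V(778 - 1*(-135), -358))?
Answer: I*√989034 ≈ 994.5*I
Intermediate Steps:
V(X, p) = -218*X + 927*p/2 (V(X, p) = (1107*X + (-1979*X + 1854*p))/4 = (-872*X + 1854*p)/4 = -218*X + 927*p/2)
√(-624067 + V(778 - 1*(-135), -358)) = √(-624067 + (-218*(778 - 1*(-135)) + (927/2)*(-358))) = √(-624067 + (-218*(778 + 135) - 165933)) = √(-624067 + (-218*913 - 165933)) = √(-624067 + (-199034 - 165933)) = √(-624067 - 364967) = √(-989034) = I*√989034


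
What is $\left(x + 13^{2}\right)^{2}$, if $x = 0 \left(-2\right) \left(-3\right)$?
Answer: $28561$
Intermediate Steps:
$x = 0$ ($x = 0 \left(-3\right) = 0$)
$\left(x + 13^{2}\right)^{2} = \left(0 + 13^{2}\right)^{2} = \left(0 + 169\right)^{2} = 169^{2} = 28561$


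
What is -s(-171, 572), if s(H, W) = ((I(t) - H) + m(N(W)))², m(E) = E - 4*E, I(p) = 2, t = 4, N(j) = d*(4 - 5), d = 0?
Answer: -29929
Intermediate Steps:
N(j) = 0 (N(j) = 0*(4 - 5) = 0*(-1) = 0)
m(E) = -3*E
s(H, W) = (2 - H)² (s(H, W) = ((2 - H) - 3*0)² = ((2 - H) + 0)² = (2 - H)²)
-s(-171, 572) = -(-2 - 171)² = -1*(-173)² = -1*29929 = -29929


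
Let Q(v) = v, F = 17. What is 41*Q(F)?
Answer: 697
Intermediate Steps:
41*Q(F) = 41*17 = 697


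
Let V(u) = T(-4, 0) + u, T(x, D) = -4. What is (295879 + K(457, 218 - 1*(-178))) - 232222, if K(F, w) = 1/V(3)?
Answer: 63656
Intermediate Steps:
V(u) = -4 + u
K(F, w) = -1 (K(F, w) = 1/(-4 + 3) = 1/(-1) = -1)
(295879 + K(457, 218 - 1*(-178))) - 232222 = (295879 - 1) - 232222 = 295878 - 232222 = 63656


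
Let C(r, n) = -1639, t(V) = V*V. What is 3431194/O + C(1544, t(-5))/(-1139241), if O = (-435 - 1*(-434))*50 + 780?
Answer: 1954479040112/415822965 ≈ 4700.3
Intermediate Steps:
t(V) = V**2
O = 730 (O = (-435 + 434)*50 + 780 = -1*50 + 780 = -50 + 780 = 730)
3431194/O + C(1544, t(-5))/(-1139241) = 3431194/730 - 1639/(-1139241) = 3431194*(1/730) - 1639*(-1/1139241) = 1715597/365 + 1639/1139241 = 1954479040112/415822965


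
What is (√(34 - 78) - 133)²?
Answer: 17645 - 532*I*√11 ≈ 17645.0 - 1764.4*I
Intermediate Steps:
(√(34 - 78) - 133)² = (√(-44) - 133)² = (2*I*√11 - 133)² = (-133 + 2*I*√11)²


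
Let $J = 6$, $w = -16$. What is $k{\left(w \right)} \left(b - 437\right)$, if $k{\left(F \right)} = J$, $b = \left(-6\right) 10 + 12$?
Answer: $-2910$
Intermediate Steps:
$b = -48$ ($b = -60 + 12 = -48$)
$k{\left(F \right)} = 6$
$k{\left(w \right)} \left(b - 437\right) = 6 \left(-48 - 437\right) = 6 \left(-485\right) = -2910$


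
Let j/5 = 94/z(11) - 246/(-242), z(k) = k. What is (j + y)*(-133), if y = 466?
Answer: -8268743/121 ≈ -68337.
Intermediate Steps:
j = 5785/121 (j = 5*(94/11 - 246/(-242)) = 5*(94*(1/11) - 246*(-1/242)) = 5*(94/11 + 123/121) = 5*(1157/121) = 5785/121 ≈ 47.810)
(j + y)*(-133) = (5785/121 + 466)*(-133) = (62171/121)*(-133) = -8268743/121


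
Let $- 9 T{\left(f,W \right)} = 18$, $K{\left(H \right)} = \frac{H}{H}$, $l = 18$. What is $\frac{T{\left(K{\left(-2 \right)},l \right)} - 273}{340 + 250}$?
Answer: $- \frac{55}{118} \approx -0.4661$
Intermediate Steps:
$K{\left(H \right)} = 1$
$T{\left(f,W \right)} = -2$ ($T{\left(f,W \right)} = \left(- \frac{1}{9}\right) 18 = -2$)
$\frac{T{\left(K{\left(-2 \right)},l \right)} - 273}{340 + 250} = \frac{-2 - 273}{340 + 250} = - \frac{275}{590} = \left(-275\right) \frac{1}{590} = - \frac{55}{118}$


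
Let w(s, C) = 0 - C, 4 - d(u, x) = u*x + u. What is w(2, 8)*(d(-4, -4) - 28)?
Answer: 288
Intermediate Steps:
d(u, x) = 4 - u - u*x (d(u, x) = 4 - (u*x + u) = 4 - (u + u*x) = 4 + (-u - u*x) = 4 - u - u*x)
w(s, C) = -C
w(2, 8)*(d(-4, -4) - 28) = (-1*8)*((4 - 1*(-4) - 1*(-4)*(-4)) - 28) = -8*((4 + 4 - 16) - 28) = -8*(-8 - 28) = -8*(-36) = 288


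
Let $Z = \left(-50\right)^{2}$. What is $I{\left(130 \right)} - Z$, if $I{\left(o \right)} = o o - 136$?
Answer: $14264$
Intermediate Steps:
$Z = 2500$
$I{\left(o \right)} = -136 + o^{2}$ ($I{\left(o \right)} = o^{2} - 136 = -136 + o^{2}$)
$I{\left(130 \right)} - Z = \left(-136 + 130^{2}\right) - 2500 = \left(-136 + 16900\right) - 2500 = 16764 - 2500 = 14264$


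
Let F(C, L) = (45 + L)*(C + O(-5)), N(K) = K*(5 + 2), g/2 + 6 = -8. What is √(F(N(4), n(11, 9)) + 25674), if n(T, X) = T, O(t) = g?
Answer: √25674 ≈ 160.23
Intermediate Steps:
g = -28 (g = -12 + 2*(-8) = -12 - 16 = -28)
O(t) = -28
N(K) = 7*K (N(K) = K*7 = 7*K)
F(C, L) = (-28 + C)*(45 + L) (F(C, L) = (45 + L)*(C - 28) = (45 + L)*(-28 + C) = (-28 + C)*(45 + L))
√(F(N(4), n(11, 9)) + 25674) = √((-1260 - 28*11 + 45*(7*4) + (7*4)*11) + 25674) = √((-1260 - 308 + 45*28 + 28*11) + 25674) = √((-1260 - 308 + 1260 + 308) + 25674) = √(0 + 25674) = √25674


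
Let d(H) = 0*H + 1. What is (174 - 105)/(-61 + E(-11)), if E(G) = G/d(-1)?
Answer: -23/24 ≈ -0.95833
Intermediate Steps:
d(H) = 1 (d(H) = 0 + 1 = 1)
E(G) = G (E(G) = G/1 = G*1 = G)
(174 - 105)/(-61 + E(-11)) = (174 - 105)/(-61 - 11) = 69/(-72) = 69*(-1/72) = -23/24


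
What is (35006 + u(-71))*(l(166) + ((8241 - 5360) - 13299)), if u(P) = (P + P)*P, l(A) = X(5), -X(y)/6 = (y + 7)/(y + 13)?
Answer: -469907136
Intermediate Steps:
X(y) = -6*(7 + y)/(13 + y) (X(y) = -6*(y + 7)/(y + 13) = -6*(7 + y)/(13 + y))
l(A) = -4 (l(A) = 6*(-7 - 1*5)/(13 + 5) = 6*(-7 - 5)/18 = 6*(1/18)*(-12) = -4)
u(P) = 2*P² (u(P) = (2*P)*P = 2*P²)
(35006 + u(-71))*(l(166) + ((8241 - 5360) - 13299)) = (35006 + 2*(-71)²)*(-4 + ((8241 - 5360) - 13299)) = (35006 + 2*5041)*(-4 + (2881 - 13299)) = (35006 + 10082)*(-4 - 10418) = 45088*(-10422) = -469907136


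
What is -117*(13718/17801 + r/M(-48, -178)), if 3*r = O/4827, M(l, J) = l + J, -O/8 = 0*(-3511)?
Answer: -1605006/17801 ≈ -90.164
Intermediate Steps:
O = 0 (O = -0*(-3511) = -8*0 = 0)
M(l, J) = J + l
r = 0 (r = (0/4827)/3 = (0*(1/4827))/3 = (⅓)*0 = 0)
-117*(13718/17801 + r/M(-48, -178)) = -117*(13718/17801 + 0/(-178 - 48)) = -117*(13718*(1/17801) + 0/(-226)) = -117*(13718/17801 + 0*(-1/226)) = -117*(13718/17801 + 0) = -117*13718/17801 = -1605006/17801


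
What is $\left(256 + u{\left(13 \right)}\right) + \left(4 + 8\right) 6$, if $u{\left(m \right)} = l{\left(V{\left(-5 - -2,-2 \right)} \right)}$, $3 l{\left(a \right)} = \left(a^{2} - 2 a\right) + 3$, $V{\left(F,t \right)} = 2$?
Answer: $329$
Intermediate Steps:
$l{\left(a \right)} = 1 - \frac{2 a}{3} + \frac{a^{2}}{3}$ ($l{\left(a \right)} = \frac{\left(a^{2} - 2 a\right) + 3}{3} = \frac{3 + a^{2} - 2 a}{3} = 1 - \frac{2 a}{3} + \frac{a^{2}}{3}$)
$u{\left(m \right)} = 1$ ($u{\left(m \right)} = 1 - \frac{4}{3} + \frac{2^{2}}{3} = 1 - \frac{4}{3} + \frac{1}{3} \cdot 4 = 1 - \frac{4}{3} + \frac{4}{3} = 1$)
$\left(256 + u{\left(13 \right)}\right) + \left(4 + 8\right) 6 = \left(256 + 1\right) + \left(4 + 8\right) 6 = 257 + 12 \cdot 6 = 257 + 72 = 329$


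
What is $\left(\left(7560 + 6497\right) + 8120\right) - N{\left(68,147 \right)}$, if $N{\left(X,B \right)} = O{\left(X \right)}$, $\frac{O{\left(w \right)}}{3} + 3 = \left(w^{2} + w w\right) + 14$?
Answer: $-5600$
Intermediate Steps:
$O{\left(w \right)} = 33 + 6 w^{2}$ ($O{\left(w \right)} = -9 + 3 \left(\left(w^{2} + w w\right) + 14\right) = -9 + 3 \left(\left(w^{2} + w^{2}\right) + 14\right) = -9 + 3 \left(2 w^{2} + 14\right) = -9 + 3 \left(14 + 2 w^{2}\right) = -9 + \left(42 + 6 w^{2}\right) = 33 + 6 w^{2}$)
$N{\left(X,B \right)} = 33 + 6 X^{2}$
$\left(\left(7560 + 6497\right) + 8120\right) - N{\left(68,147 \right)} = \left(\left(7560 + 6497\right) + 8120\right) - \left(33 + 6 \cdot 68^{2}\right) = \left(14057 + 8120\right) - \left(33 + 6 \cdot 4624\right) = 22177 - \left(33 + 27744\right) = 22177 - 27777 = -5600$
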